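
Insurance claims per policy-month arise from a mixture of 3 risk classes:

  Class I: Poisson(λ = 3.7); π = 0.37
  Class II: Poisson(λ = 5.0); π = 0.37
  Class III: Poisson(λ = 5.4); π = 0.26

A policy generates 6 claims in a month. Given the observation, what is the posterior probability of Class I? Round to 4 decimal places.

Apply Bayes' rule: the posterior for each component is proportional to its prior times its likelihood at x.
Component likelihoods at x = 6 claims:
  L_I = e^(−3.7)·3.7^6/6! = 0.0881025
  L_II = e^(−5.0)·5.0^6/6! = 0.146223
  L_III = e^(−5.4)·5.4^6/6! = 0.155539
Prior × likelihood for each component:
  P(Z=I)·L_I = 0.37 × 0.0881025 = 0.0325979
  P(Z=II)·L_II = 0.37 × 0.146223 = 0.0541024
  P(Z=III)·L_III = 0.26 × 0.155539 = 0.0404402
Denominator: 0.0325979 + 0.0541024 + 0.0404402 = 0.127141
P(Class I | x) ≈ 0.2564

0.2564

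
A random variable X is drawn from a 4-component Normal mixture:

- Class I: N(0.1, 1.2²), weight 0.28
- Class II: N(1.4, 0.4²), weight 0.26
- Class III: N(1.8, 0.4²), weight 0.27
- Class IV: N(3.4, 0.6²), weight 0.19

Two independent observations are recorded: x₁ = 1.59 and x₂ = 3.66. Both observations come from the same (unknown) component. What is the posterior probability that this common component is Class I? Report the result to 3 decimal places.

By Bayes' theorem, P(k | x) = π_k f_k(x) / Σ_j π_j f_j(x).
Since both observations come from the same component, the likelihood for component k is f_k(x₁)·f_k(x₂).
  f_I = [(1/(1.2·√(2π)))·exp(−(1.59−0.1)²/(2·1.2²)) = 0.332452·exp(-0.77087) = 0.153796] × [0.00407936] = 0.000627389
  f_II = [(1/(0.4·√(2π)))·exp(−(1.59−1.4)²/(2·0.4²)) = 0.997356·exp(-0.11281) = 0.890956] × [1.16672e-07] = 1.0395e-07
  f_III = [(1/(0.4·√(2π)))·exp(−(1.59−1.8)²/(2·0.4²)) = 0.997356·exp(-0.13781) = 0.868958] × [2.0118e-05] = 1.74817e-05
  f_IV = [(1/(0.6·√(2π)))·exp(−(1.59−3.4)²/(2·0.6²)) = 0.664904·exp(-4.55014) = 0.0070252] × [0.605318] = 0.00425248
Multiply by the mixture weights:
  π_I·f_I = 0.28 × 0.000627389 = 0.000175669
  π_II·f_II = 0.26 × 1.0395e-07 = 2.70269e-08
  π_III·f_III = 0.27 × 1.74817e-05 = 4.72005e-06
  π_IV·f_IV = 0.19 × 0.00425248 = 0.000807971
Evidence: 0.000175669 + 2.70269e-08 + 4.72005e-06 + 0.000807971 = 0.000988387
Responsibility of Class I: 0.000175669 / 0.000988387 ≈ 0.178

0.178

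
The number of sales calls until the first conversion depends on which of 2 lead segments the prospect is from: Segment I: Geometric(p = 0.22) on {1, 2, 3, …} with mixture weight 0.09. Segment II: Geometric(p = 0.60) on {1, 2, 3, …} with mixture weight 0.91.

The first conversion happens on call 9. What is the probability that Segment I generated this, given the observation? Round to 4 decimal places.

0.8835

The responsibility of component k is π_k f_k(x) divided by Σ_j π_j f_j(x).
Component likelihoods at x = 9:
  f_I = 0.22·(1−0.22)^8 = 0.22·0.137011 = 0.0301425
  f_II = 0.60·(1−0.60)^8 = 0.60·0.00065536 = 0.000393216
Multiply by the mixture weights:
  π_I·f_I = 0.09 × 0.0301425 = 0.00271283
  π_II·f_II = 0.91 × 0.000393216 = 0.000357827
Sum: 0.00271283 + 0.000357827 = 0.00307065
P(Segment I | 9) = 0.00271283 / 0.00307065 ≈ 0.8835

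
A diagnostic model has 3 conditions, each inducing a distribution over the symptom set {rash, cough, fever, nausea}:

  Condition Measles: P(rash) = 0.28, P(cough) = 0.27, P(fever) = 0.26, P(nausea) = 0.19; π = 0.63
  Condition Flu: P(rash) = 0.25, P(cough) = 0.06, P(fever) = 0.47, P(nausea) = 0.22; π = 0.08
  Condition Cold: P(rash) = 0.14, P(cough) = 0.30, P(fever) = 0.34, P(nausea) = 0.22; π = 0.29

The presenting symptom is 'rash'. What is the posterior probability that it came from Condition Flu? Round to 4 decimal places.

0.0844

By Bayes' theorem, P(k | x) = π_k f_k(x) / Σ_j π_j f_j(x).
Categorical probabilities:
  f_Measles = P(rash | comp) = 0.28
  f_Flu = P(rash | comp) = 0.25
  f_Cold = P(rash | comp) = 0.14
Unnormalised posteriors:
  π_Measles·f_Measles = 0.63 × 0.28 = 0.1764
  π_Flu·f_Flu = 0.08 × 0.25 = 0.02
  π_Cold·f_Cold = 0.29 × 0.14 = 0.0406
Normaliser: 0.1764 + 0.02 + 0.0406 = 0.237
Responsibility of Condition Flu: 0.02 / 0.237 ≈ 0.0844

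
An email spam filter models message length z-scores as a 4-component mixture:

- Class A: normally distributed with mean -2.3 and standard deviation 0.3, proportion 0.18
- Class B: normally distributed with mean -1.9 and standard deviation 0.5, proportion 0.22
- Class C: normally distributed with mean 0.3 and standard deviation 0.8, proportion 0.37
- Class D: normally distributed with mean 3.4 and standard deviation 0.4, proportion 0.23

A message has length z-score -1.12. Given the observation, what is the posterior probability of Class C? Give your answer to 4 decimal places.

Posterior ∝ prior × likelihood, so P(k | x) ∝ P(Z=k) f_k(x); normalise over all components.
Evaluate each component's likelihood at the observed value:
  p_A = (1/(0.3·√(2π)))·exp(−(-1.12−-2.3)²/(2·0.3²)) = 1.329808·exp(-7.73556) = 0.000581139
  p_B = (1/(0.5·√(2π)))·exp(−(-1.12−-1.9)²/(2·0.5²)) = 0.797885·exp(-1.21680) = 0.236315
  p_C = (1/(0.8·√(2π)))·exp(−(-1.12−0.3)²/(2·0.8²)) = 0.498678·exp(-1.57531) = 0.103198
  p_D = (1/(0.4·√(2π)))·exp(−(-1.12−3.4)²/(2·0.4²)) = 0.997356·exp(-63.84500) = 1.86775e-28
Prior × likelihood for each component:
  P(Z=A)·p_A = 0.18 × 0.000581139 = 0.000104605
  P(Z=B)·p_B = 0.22 × 0.236315 = 0.0519892
  P(Z=C)·p_C = 0.37 × 0.103198 = 0.0381832
  P(Z=D)·p_D = 0.23 × 1.86775e-28 = 4.29583e-29
Normaliser: 0.000104605 + 0.0519892 + 0.0381832 + 4.29583e-29 = 0.090277
So the posterior for Class C is 0.0381832 / 0.090277 ≈ 0.4230.

0.4230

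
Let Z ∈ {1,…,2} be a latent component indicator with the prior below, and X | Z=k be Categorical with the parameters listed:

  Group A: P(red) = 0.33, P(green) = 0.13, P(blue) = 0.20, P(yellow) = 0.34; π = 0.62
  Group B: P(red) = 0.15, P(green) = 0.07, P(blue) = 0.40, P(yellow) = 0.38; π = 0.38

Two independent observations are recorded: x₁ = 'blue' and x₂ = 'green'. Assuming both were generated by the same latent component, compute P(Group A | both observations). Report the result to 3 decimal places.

P(component k | x) = π_k·f_k(x) / marginal(x), where marginal(x) = Σ_j π_j·f_j(x).
Since both observations come from the same component, the likelihood for component k is f_k(x₁)·f_k(x₂).
  f_A = [P(blue | comp) = 0.20] × [0.13] = 0.026
  f_B = [P(blue | comp) = 0.40] × [0.07] = 0.028
Prior × likelihood for each component:
  π_A·f_A = 0.62 × 0.026 = 0.01612
  π_B·f_B = 0.38 × 0.028 = 0.01064
Denominator: 0.01612 + 0.01064 = 0.02676
P(Group A | x₁, x₂) ≈ 0.602

0.602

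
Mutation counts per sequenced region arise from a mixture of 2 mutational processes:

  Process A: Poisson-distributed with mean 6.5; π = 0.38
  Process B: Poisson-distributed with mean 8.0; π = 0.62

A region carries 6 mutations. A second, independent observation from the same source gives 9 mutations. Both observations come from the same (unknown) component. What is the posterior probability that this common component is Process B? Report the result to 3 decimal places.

0.647

P(component k | x) = π_k·f_k(x) / marginal(x), where marginal(x) = Σ_j π_j·f_j(x).
Since both observations come from the same component, the likelihood for component k is f_k(x₁)·f_k(x₂).
  p_A = [e^(−6.5)·6.5^6/6! = 0.157483] × [0.085811] = 0.0135138
  p_B = [e^(−8.0)·8.0^6/6! = 0.122138] × [0.124077] = 0.0151545
Weight by the priors:
  π_A·p_A = 0.38 × 0.0135138 = 0.00513523
  π_B·p_B = 0.62 × 0.0151545 = 0.00939581
Evidence: 0.00513523 + 0.00939581 = 0.014531
So the posterior for Process B is 0.00939581 / 0.014531 ≈ 0.647.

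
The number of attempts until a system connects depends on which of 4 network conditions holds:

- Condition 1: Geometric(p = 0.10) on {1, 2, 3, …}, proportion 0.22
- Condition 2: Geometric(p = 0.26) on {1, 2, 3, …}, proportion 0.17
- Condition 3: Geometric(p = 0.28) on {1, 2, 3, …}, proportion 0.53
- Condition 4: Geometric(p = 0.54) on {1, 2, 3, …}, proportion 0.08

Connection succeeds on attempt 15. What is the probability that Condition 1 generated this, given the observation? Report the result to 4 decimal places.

P(component k | x) = P(Z=k)·f_k(x) / marginal(x), where marginal(x) = Σ_j P(Z=j)·f_j(x).
Evaluate each component's likelihood at the observed value:
  f_1 = 0.10·(1−0.10)^14 = 0.10·0.228768 = 0.0228768
  f_2 = 0.26·(1−0.26)^14 = 0.26·0.0147654 = 0.00383899
  f_3 = 0.28·(1−0.28)^14 = 0.28·0.0100613 = 0.00281717
  f_4 = 0.54·(1−0.54)^14 = 0.54·1.89937e-05 = 1.02566e-05
Prior × likelihood for each component:
  P(Z=1)·f_1 = 0.22 × 0.0228768 = 0.00503289
  P(Z=2)·f_2 = 0.17 × 0.00383899 = 0.000652629
  P(Z=3)·f_3 = 0.53 × 0.00281717 = 0.0014931
  P(Z=4)·f_4 = 0.08 × 1.02566e-05 = 8.20528e-07
Denominator: 0.00503289 + 0.000652629 + 0.0014931 + 8.20528e-07 = 0.00717944
P(Condition 1 | 15) = 0.00503289 / 0.00717944 ≈ 0.7010

0.7010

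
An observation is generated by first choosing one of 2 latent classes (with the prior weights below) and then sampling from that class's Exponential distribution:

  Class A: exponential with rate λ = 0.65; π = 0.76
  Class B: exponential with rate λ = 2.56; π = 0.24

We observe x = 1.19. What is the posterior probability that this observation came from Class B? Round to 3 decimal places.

0.114

By Bayes' theorem, P(k | x) = π_k f_k(x) / Σ_j π_j f_j(x).
Exponential densities:
  f_A = 0.65·e^(−0.65·1.19) = 0.65·e^(−0.7735) = 0.299907
  f_B = 2.56·e^(−2.56·1.19) = 2.56·e^(−3.0464) = 0.121676
Weight by the priors:
  π_A·f_A = 0.76 × 0.299907 = 0.227929
  π_B·f_B = 0.24 × 0.121676 = 0.0292023
Evidence: 0.227929 + 0.0292023 = 0.257132
P(Class B | data) = 0.0292023 / 0.257132 ≈ 0.114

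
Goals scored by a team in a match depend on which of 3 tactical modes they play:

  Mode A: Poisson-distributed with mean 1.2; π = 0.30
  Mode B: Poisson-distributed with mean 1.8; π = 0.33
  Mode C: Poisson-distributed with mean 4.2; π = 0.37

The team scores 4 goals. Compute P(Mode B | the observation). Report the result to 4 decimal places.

0.2303

P(component k | x) = P(Z=k)·f_k(x) / marginal(x), where marginal(x) = Σ_j P(Z=j)·f_j(x).
Component likelihoods at x = 4 goals:
  L_A = 0.0260232
  L_B = 0.0723017
  L_C = 0.194424
Multiply by the mixture weights:
  P(Z=A)·L_A = 0.30 × 0.0260232 = 0.00780695
  P(Z=B)·L_B = 0.33 × 0.0723017 = 0.0238596
  P(Z=C)·L_C = 0.37 × 0.194424 = 0.0719368
Sum: 0.00780695 + 0.0238596 + 0.0719368 = 0.103603
So the posterior for Mode B is 0.0238596 / 0.103603 ≈ 0.2303.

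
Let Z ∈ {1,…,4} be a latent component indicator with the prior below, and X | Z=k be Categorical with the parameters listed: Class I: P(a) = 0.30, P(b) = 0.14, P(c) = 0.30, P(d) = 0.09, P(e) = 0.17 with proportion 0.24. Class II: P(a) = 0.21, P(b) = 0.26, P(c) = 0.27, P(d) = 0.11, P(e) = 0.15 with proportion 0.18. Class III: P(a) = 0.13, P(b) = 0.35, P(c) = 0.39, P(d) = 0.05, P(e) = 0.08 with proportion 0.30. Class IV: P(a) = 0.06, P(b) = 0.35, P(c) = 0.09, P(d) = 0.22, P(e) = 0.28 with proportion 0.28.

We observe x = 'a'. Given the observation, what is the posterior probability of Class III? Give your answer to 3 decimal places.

0.236

By Bayes' theorem, P(k | x) = π_k f_k(x) / Σ_j π_j f_j(x).
Component likelihoods at x = 'a':
  L_I = 0.3
  L_II = 0.21
  L_III = 0.13
  L_IV = 0.06
Multiply by the mixture weights:
  π_I·L_I = 0.24 × 0.3 = 0.072
  π_II·L_II = 0.18 × 0.21 = 0.0378
  π_III·L_III = 0.30 × 0.13 = 0.039
  π_IV·L_IV = 0.28 × 0.06 = 0.0168
Denominator: 0.072 + 0.0378 + 0.039 + 0.0168 = 0.1656
P(Class III | 'a') ≈ 0.236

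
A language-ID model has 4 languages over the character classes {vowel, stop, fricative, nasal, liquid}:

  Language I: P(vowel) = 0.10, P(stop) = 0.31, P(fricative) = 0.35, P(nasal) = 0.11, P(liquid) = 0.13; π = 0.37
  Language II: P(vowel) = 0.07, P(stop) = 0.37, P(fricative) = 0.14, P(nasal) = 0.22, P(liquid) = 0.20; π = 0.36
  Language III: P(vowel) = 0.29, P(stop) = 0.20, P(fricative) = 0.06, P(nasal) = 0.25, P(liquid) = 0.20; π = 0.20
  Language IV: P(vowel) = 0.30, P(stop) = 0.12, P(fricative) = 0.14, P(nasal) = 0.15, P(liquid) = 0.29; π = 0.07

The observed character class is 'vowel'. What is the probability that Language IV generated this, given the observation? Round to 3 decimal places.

Posterior ∝ prior × likelihood, so P(k | x) ∝ π_k f_k(x); normalise over all components.
Component likelihoods at x = 'vowel':
  L_I = P(vowel | comp) = 0.10
  L_II = P(vowel | comp) = 0.07
  L_III = P(vowel | comp) = 0.29
  L_IV = P(vowel | comp) = 0.30
Unnormalised posteriors:
  π_I·L_I = 0.37 × 0.1 = 0.037
  π_II·L_II = 0.36 × 0.07 = 0.0252
  π_III·L_III = 0.20 × 0.29 = 0.058
  π_IV·L_IV = 0.07 × 0.3 = 0.021
Marginal: 0.037 + 0.0252 + 0.058 + 0.021 = 0.1412
P(Language IV | x) ≈ 0.149

0.149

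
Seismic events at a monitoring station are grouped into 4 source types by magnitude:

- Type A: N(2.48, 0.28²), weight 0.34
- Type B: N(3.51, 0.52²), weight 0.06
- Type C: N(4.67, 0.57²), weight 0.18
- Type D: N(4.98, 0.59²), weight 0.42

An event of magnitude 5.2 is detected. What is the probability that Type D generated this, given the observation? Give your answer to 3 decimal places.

Apply Bayes' rule: the posterior for each component is proportional to its prior times its likelihood at x.
Normal densities:
  L_A = (1/(0.28·√(2π)))·exp(−(5.2−2.48)²/(2·0.28²)) = 1.424794·exp(-47.18367) = 4.59349e-21
  L_B = (1/(0.52·√(2π)))·exp(−(5.2−3.51)²/(2·0.52²)) = 0.767197·exp(-5.28125) = 0.00390202
  L_C = (1/(0.57·√(2π)))·exp(−(5.2−4.67)²/(2·0.57²)) = 0.699899·exp(-0.43229) = 0.45425
  L_D = (1/(0.59·√(2π)))·exp(−(5.2−4.98)²/(2·0.59²)) = 0.676173·exp(-0.06952) = 0.630762
Multiply by the mixture weights:
  π_A·L_A = 0.34 × 4.59349e-21 = 1.56179e-21
  π_B·L_B = 0.06 × 0.00390202 = 0.000234121
  π_C·L_C = 0.18 × 0.45425 = 0.0817651
  π_D·L_D = 0.42 × 0.630762 = 0.26492
Evidence: 1.56179e-21 + 0.000234121 + 0.0817651 + 0.26492 = 0.346919
P(Type D | the observation) ≈ 0.764

0.764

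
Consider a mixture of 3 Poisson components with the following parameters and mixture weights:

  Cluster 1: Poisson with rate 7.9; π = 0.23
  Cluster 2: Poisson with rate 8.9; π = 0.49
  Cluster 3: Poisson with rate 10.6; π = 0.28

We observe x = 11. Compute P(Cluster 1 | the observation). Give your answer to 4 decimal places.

0.1671

The responsibility of component k is π_k f_k(x) divided by Σ_j π_j f_j(x).
Evaluate each component's likelihood at the observed value:
  p_1 = e^(−7.9)·7.9^11/11! = 0.069473
  p_2 = e^(−8.9)·8.9^11/11! = 0.094823
  p_3 = e^(−10.6)·10.6^11/11! = 0.118492
Weight by the priors:
  π_1·p_1 = 0.23 × 0.069473 = 0.0159788
  π_2·p_2 = 0.49 × 0.094823 = 0.0464632
  π_3·p_3 = 0.28 × 0.118492 = 0.0331776
Marginal: 0.0159788 + 0.0464632 + 0.0331776 = 0.0956197
Responsibility of Cluster 1: 0.0159788 / 0.0956197 ≈ 0.1671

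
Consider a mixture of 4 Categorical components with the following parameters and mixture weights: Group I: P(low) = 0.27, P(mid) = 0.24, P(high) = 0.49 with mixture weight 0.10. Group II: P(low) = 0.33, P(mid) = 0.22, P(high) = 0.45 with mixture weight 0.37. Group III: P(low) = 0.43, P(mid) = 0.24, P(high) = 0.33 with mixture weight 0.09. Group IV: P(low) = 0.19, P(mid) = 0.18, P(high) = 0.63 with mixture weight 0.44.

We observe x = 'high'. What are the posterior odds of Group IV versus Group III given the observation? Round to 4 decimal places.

Only the two components matter; the odds are (P(Z=i) f_i(x)) / (P(Z=j) f_j(x)).
Component likelihoods at x = 'high':
  p_I = P(high | comp) = 0.49
  p_II = P(high | comp) = 0.45
  p_III = P(high | comp) = 0.33
  p_IV = P(high | comp) = 0.63
Posterior odds = (P(Z=IV)·p_IV) / (P(Z=III)·p_III) = (0.44·0.63) / (0.09·0.33) = 0.2772 / 0.0297 ≈ 9.3333

9.3333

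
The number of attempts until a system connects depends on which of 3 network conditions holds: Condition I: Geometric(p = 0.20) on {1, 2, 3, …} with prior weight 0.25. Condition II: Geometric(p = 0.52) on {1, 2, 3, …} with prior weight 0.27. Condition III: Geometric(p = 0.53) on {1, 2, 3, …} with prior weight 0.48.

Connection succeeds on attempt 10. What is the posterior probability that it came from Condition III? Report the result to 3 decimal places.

0.040

P(component k | x) = π_k·f_k(x) / marginal(x), where marginal(x) = Σ_j π_j·f_j(x).
Geometric probabilities:
  f_I = 0.20·(1−0.20)^9 = 0.20·0.134218 = 0.0268435
  f_II = 0.52·(1−0.52)^9 = 0.52·0.00135261 = 0.000703355
  f_III = 0.53·(1−0.53)^9 = 0.53·0.00111913 = 0.000593139
Weight by the priors:
  π_I·f_I = 0.25 × 0.0268435 = 0.00671089
  π_II·f_II = 0.27 × 0.000703355 = 0.000189906
  π_III·f_III = 0.48 × 0.000593139 = 0.000284707
Denominator: 0.00671089 + 0.000189906 + 0.000284707 = 0.0071855
P(Condition III | the observation) = 0.000284707 / 0.0071855 ≈ 0.040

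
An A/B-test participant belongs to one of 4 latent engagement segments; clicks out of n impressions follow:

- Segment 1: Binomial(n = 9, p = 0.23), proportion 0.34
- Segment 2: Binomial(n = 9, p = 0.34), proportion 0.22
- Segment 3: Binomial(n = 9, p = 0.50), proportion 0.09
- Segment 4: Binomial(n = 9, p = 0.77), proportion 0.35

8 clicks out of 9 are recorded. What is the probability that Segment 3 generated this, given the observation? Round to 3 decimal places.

By Bayes' theorem, P(k | x) = w_k f_k(x) / Σ_j w_j f_j(x).
Binomial probabilities:
  f_1 = C(9,8)·0.23^8·0.77^1 = 9·7.8311e-06·0.77 = 5.42695e-05
  f_2 = C(9,8)·0.34^8·0.66^1 = 9·0.000178579·0.66 = 0.00106076
  f_3 = C(9,8)·0.50^8·0.50^1 = 9·0.00390625·0.5 = 0.0175781
  f_4 = C(9,8)·0.77^8·0.23^1 = 9·0.123574·0.23 = 0.255797
Multiply by the mixture weights:
  w_1·f_1 = 0.34 × 5.42695e-05 = 1.84516e-05
  w_2·f_2 = 0.22 × 0.00106076 = 0.000233368
  w_3·f_3 = 0.09 × 0.0175781 = 0.00158203
  w_4·f_4 = 0.35 × 0.255797 = 0.0895291
Normaliser: 1.84516e-05 + 0.000233368 + 0.00158203 + 0.0895291 = 0.0913629
P(Segment 3 | the observation) ≈ 0.017

0.017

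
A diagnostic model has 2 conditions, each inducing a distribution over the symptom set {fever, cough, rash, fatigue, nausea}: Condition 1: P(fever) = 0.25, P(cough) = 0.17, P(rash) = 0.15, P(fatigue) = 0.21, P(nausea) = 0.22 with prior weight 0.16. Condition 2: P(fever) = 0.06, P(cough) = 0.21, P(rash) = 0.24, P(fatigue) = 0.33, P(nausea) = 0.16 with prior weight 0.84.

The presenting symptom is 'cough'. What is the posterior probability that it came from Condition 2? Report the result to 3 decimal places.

P(component k | x) = P(Z=k)·f_k(x) / marginal(x), where marginal(x) = Σ_j P(Z=j)·f_j(x).
Component likelihoods at x = 'cough':
  f_1 = P(cough | comp) = 0.17
  f_2 = P(cough | comp) = 0.21
Unnormalised posteriors:
  P(Z=1)·f_1 = 0.16 × 0.17 = 0.0272
  P(Z=2)·f_2 = 0.84 × 0.21 = 0.1764
Normaliser: 0.0272 + 0.1764 = 0.2036
P(Condition 2 | x) ≈ 0.866

0.866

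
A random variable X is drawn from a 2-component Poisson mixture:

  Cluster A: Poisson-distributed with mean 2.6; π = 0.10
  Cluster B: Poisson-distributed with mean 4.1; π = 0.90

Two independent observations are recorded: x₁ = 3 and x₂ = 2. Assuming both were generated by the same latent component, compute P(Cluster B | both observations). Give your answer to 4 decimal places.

0.8138

Apply Bayes' rule: the posterior for each component is proportional to its prior times its likelihood at x.
Since both observations come from the same component, the likelihood for component k is f_k(x₁)·f_k(x₂).
  f_A = [e^(−2.6)·2.6^3/3! = 0.217572] × [0.251045] = 0.0546203
  f_B = [e^(−4.1)·4.1^3/3! = 0.190368] × [0.139293] = 0.0265169
Multiply by the mixture weights:
  π_A·f_A = 0.10 × 0.0546203 = 0.00546203
  π_B·f_B = 0.90 × 0.0265169 = 0.0238652
Marginal: 0.00546203 + 0.0238652 = 0.0293273
So the posterior for Cluster B is 0.0238652 / 0.0293273 ≈ 0.8138.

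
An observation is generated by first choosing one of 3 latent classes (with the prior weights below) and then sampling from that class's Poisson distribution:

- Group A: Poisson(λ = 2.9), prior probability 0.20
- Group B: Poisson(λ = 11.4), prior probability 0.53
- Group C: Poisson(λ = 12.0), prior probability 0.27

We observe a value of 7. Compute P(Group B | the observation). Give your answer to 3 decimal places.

0.654

Apply Bayes' rule: the posterior for each component is proportional to its prior times its likelihood at x.
Component likelihoods at x = 7:
  p_A = 0.0188322
  p_B = 0.0555836
  p_C = 0.0436822
Multiply by the mixture weights:
  P(Z=A)·p_A = 0.20 × 0.0188322 = 0.00376644
  P(Z=B)·p_B = 0.53 × 0.0555836 = 0.0294593
  P(Z=C)·p_C = 0.27 × 0.0436822 = 0.0117942
Normaliser: 0.00376644 + 0.0294593 + 0.0117942 = 0.0450199
Responsibility of Group B: 0.0294593 / 0.0450199 ≈ 0.654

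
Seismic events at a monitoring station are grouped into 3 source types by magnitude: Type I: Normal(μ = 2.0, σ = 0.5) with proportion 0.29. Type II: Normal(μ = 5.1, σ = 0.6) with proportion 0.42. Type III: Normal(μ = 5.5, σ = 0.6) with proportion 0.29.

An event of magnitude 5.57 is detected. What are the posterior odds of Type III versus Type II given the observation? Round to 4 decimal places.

0.9320

Since P(k|x) ∝ w_k f_k(x), the posterior odds are w_i f_i(x) / (w_j f_j(x)).
Normal densities:
  p_I = (1/(0.5·√(2π)))·exp(−(5.57−2.0)²/(2·0.5²)) = 0.797885·exp(-25.48980) = 6.78986e-12
  p_II = (1/(0.6·√(2π)))·exp(−(5.57−5.1)²/(2·0.6²)) = 0.664904·exp(-0.30681) = 0.489232
  p_III = (1/(0.6·√(2π)))·exp(−(5.57−5.5)²/(2·0.6²)) = 0.664904·exp(-0.00681) = 0.660394
Posterior odds = (w_III·p_III) / (w_II·p_II) = (0.29·0.660394) / (0.42·0.489232) = 0.191514 / 0.205477 ≈ 0.9320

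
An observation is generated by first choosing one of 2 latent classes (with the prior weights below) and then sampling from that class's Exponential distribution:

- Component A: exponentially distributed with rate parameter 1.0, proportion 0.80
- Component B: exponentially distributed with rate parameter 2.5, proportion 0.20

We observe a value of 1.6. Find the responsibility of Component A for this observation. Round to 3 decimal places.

0.946

P(component k | x) = π_k·f_k(x) / marginal(x), where marginal(x) = Σ_j π_j·f_j(x).
Evaluate each component's likelihood at the observed value:
  L_A = 0.201897
  L_B = 0.0457891
Unnormalised posteriors:
  π_A·L_A = 0.80 × 0.201897 = 0.161517
  π_B·L_B = 0.20 × 0.0457891 = 0.00915782
Sum: 0.161517 + 0.00915782 = 0.170675
So the posterior for Component A is 0.161517 / 0.170675 ≈ 0.946.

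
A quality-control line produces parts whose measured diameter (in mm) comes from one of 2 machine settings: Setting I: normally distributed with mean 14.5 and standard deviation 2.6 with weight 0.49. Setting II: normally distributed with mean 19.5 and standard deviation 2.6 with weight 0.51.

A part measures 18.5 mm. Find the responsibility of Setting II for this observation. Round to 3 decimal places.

0.759

The responsibility of component k is w_k f_k(x) divided by Σ_j w_j f_j(x).
Evaluate each component's likelihood at the observed value:
  p_I = (1/(2.6·√(2π)))·exp(−(18.5−14.5)²/(2·2.6²)) = 0.153439·exp(-1.18343) = 0.0469871
  p_II = (1/(2.6·√(2π)))·exp(−(18.5−19.5)²/(2·2.6²)) = 0.153439·exp(-0.07396) = 0.1425
Prior × likelihood for each component:
  w_I·p_I = 0.49 × 0.0469871 = 0.0230237
  w_II·p_II = 0.51 × 0.1425 = 0.0726749
Marginal: 0.0230237 + 0.0726749 = 0.0956986
P(Setting II | data) = 0.0726749 / 0.0956986 ≈ 0.759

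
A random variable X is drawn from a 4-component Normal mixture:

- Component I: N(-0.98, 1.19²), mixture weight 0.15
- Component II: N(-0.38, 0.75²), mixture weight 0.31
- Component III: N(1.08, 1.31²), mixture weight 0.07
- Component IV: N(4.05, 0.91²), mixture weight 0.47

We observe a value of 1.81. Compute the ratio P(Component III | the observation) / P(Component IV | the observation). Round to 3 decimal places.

1.833

Since P(k|x) ∝ P(Z=k) f_k(x), the posterior odds are P(Z=i) f_i(x) / (P(Z=j) f_j(x)).
Component likelihoods at x = 1.81:
  f_I = (1/(1.19·√(2π)))·exp(−(1.81−-0.98)²/(2·1.19²)) = 0.335246·exp(-2.74843) = 0.0214652
  f_II = (1/(0.75·√(2π)))·exp(−(1.81−-0.38)²/(2·0.75²)) = 0.531923·exp(-4.26320) = 0.00748798
  f_III = (1/(1.31·√(2π)))·exp(−(1.81−1.08)²/(2·1.31²)) = 0.304536·exp(-0.15526) = 0.26074
  f_IV = (1/(0.91·√(2π)))·exp(−(1.81−4.05)²/(2·0.91²)) = 0.438398·exp(-3.02959) = 0.0211903
Posterior odds = (P(Z=III)·f_III) / (P(Z=IV)·f_IV) = (0.07·0.26074) / (0.47·0.0211903) = 0.0182518 / 0.00995942 ≈ 1.833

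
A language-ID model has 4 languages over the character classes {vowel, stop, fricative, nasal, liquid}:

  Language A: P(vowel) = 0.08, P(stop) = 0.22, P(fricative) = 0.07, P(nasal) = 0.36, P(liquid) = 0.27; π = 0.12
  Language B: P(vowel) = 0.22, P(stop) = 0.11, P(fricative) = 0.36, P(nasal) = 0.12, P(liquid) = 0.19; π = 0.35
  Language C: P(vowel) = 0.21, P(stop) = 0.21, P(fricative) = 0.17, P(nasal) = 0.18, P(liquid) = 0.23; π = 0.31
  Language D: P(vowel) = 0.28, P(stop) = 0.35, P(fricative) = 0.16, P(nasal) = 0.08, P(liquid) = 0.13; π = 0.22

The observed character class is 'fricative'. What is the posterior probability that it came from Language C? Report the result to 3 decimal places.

By Bayes' theorem, P(k | x) = π_k f_k(x) / Σ_j π_j f_j(x).
Component likelihoods at x = 'fricative':
  p_A = 0.07
  p_B = 0.36
  p_C = 0.17
  p_D = 0.16
Unnormalised posteriors:
  π_A·p_A = 0.12 × 0.07 = 0.0084
  π_B·p_B = 0.35 × 0.36 = 0.126
  π_C·p_C = 0.31 × 0.17 = 0.0527
  π_D·p_D = 0.22 × 0.16 = 0.0352
Normaliser: 0.0084 + 0.126 + 0.0527 + 0.0352 = 0.2223
Responsibility of Language C: 0.0527 / 0.2223 ≈ 0.237

0.237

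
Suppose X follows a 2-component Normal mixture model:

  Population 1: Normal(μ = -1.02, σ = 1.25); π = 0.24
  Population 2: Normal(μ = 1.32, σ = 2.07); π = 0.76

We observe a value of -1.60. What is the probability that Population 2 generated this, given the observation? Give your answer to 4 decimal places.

Apply Bayes' rule: the posterior for each component is proportional to its prior times its likelihood at x.
Component likelihoods at x = -1.60:
  f_1 = 0.286582
  f_2 = 0.0712598
Multiply by the mixture weights:
  π_1·f_1 = 0.24 × 0.286582 = 0.0687797
  π_2·f_2 = 0.76 × 0.0712598 = 0.0541575
Marginal: 0.0687797 + 0.0541575 = 0.122937
Responsibility of Population 2: 0.0541575 / 0.122937 ≈ 0.4405

0.4405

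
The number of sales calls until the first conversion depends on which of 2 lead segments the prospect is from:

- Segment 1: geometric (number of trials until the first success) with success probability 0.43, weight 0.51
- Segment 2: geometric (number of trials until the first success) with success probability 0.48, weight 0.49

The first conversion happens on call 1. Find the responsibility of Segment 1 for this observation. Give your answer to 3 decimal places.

Posterior ∝ prior × likelihood, so P(k | x) ∝ w_k f_k(x); normalise over all components.
Geometric probabilities:
  p_1 = 0.43·(1−0.43)^0 = 0.43·1 = 0.43
  p_2 = 0.48·(1−0.48)^0 = 0.48·1 = 0.48
Prior × likelihood for each component:
  w_1·p_1 = 0.51 × 0.43 = 0.2193
  w_2·p_2 = 0.49 × 0.48 = 0.2352
Evidence: 0.2193 + 0.2352 = 0.4545
P(Segment 1 | data) = 0.2193 / 0.4545 ≈ 0.483

0.483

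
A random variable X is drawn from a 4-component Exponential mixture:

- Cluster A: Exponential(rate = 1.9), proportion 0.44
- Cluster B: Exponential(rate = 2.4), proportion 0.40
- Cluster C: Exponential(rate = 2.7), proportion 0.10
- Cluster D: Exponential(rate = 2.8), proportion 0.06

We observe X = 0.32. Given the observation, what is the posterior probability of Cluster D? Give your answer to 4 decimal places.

0.0633

By Bayes' theorem, P(k | x) = π_k f_k(x) / Σ_j π_j f_j(x).
Component likelihoods at x = 0.32:
  L_A = 1.03443
  L_B = 1.11346
  L_C = 1.13798
  L_D = 1.14296
Multiply by the mixture weights:
  π_A·L_A = 0.44 × 1.03443 = 0.455151
  π_B·L_B = 0.40 × 1.11346 = 0.445382
  π_C·L_C = 0.10 × 1.13798 = 0.113798
  π_D·L_D = 0.06 × 1.14296 = 0.0685775
Marginal: 0.455151 + 0.445382 + 0.113798 + 0.0685775 = 1.08291
P(Cluster D | 0.32) ≈ 0.0633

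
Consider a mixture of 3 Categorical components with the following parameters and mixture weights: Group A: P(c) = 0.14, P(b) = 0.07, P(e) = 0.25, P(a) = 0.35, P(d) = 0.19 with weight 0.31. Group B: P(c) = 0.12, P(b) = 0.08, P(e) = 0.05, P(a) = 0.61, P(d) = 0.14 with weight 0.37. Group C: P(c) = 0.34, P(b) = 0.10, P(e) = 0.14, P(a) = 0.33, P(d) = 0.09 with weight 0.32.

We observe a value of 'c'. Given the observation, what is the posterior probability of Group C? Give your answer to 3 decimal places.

0.553

Posterior ∝ prior × likelihood, so P(k | x) ∝ P(Z=k) f_k(x); normalise over all components.
Categorical probabilities:
  f_A = P(c | comp) = 0.14
  f_B = P(c | comp) = 0.12
  f_C = P(c | comp) = 0.34
Multiply by the mixture weights:
  P(Z=A)·f_A = 0.31 × 0.14 = 0.0434
  P(Z=B)·f_B = 0.37 × 0.12 = 0.0444
  P(Z=C)·f_C = 0.32 × 0.34 = 0.1088
Marginal: 0.0434 + 0.0444 + 0.1088 = 0.1966
P(Group C | 'c') = 0.1088 / 0.1966 ≈ 0.553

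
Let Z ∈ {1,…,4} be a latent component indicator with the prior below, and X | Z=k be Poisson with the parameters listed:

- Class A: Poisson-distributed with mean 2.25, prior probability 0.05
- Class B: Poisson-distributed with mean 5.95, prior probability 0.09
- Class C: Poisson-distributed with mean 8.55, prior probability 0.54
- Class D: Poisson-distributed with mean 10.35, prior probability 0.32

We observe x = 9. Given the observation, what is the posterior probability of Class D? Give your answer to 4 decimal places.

The responsibility of component k is π_k f_k(x) divided by Σ_j π_j f_j(x).
Component likelihoods at x = 9:
  p_A = e^(−2.25)·2.25^9/9! = 0.000429257
  p_B = e^(−5.95)·5.95^9/9! = 0.0671178
  p_C = e^(−8.55)·8.55^9/9! = 0.130231
  p_D = e^(−10.35)·10.35^9/9! = 0.120158
Multiply by the mixture weights:
  π_A·p_A = 0.05 × 0.000429257 = 2.14628e-05
  π_B·p_B = 0.09 × 0.0671178 = 0.0060406
  π_C·p_C = 0.54 × 0.130231 = 0.0703247
  π_D·p_D = 0.32 × 0.120158 = 0.0384505
Marginal: 2.14628e-05 + 0.0060406 + 0.0703247 + 0.0384505 = 0.114837
P(Class D | 9) = 0.0384505 / 0.114837 ≈ 0.3348

0.3348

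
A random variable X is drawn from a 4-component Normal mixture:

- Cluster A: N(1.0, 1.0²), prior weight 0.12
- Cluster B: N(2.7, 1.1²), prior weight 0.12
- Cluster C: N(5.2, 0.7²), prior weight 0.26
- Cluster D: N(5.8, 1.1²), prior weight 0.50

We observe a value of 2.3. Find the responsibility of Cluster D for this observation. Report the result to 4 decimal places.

0.0184

Posterior ∝ prior × likelihood, so P(k | x) ∝ π_k f_k(x); normalise over all components.
Component likelihoods at x = 2.3:
  f_A = 0.171369
  f_B = 0.339472
  f_C = 0.00010687
  f_D = 0.00229681
Prior × likelihood for each component:
  π_A·f_A = 0.12 × 0.171369 = 0.0205642
  π_B·f_B = 0.12 × 0.339472 = 0.0407366
  π_C·f_C = 0.26 × 0.00010687 = 2.77862e-05
  π_D·f_D = 0.50 × 0.00229681 = 0.00114841
Normaliser: 0.0205642 + 0.0407366 + 2.77862e-05 + 0.00114841 = 0.062477
Responsibility of Cluster D: 0.00114841 / 0.062477 ≈ 0.0184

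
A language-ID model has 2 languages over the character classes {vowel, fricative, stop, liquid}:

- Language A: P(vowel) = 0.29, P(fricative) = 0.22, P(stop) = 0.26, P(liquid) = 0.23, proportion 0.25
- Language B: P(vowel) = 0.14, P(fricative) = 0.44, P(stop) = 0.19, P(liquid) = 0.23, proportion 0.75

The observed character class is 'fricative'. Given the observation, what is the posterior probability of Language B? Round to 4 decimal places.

Apply Bayes' rule: the posterior for each component is proportional to its prior times its likelihood at x.
Evaluate each component's likelihood at the observed value:
  L_A = P(fricative | comp) = 0.22
  L_B = P(fricative | comp) = 0.44
Unnormalised posteriors:
  w_A·L_A = 0.25 × 0.22 = 0.055
  w_B·L_B = 0.75 × 0.44 = 0.33
Marginal: 0.055 + 0.33 = 0.385
P(Language B | the observation) ≈ 0.8571

0.8571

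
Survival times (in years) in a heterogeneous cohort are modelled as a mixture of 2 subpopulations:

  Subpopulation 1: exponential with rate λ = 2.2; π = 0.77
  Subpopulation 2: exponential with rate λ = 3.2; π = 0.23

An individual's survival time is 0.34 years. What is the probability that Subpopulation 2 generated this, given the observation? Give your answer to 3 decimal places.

0.236

P(component k | x) = P(Z=k)·f_k(x) / marginal(x), where marginal(x) = Σ_j P(Z=j)·f_j(x).
Exponential densities:
  f_1 = 2.2·e^(−2.2·0.34) = 2.2·e^(−0.7480) = 1.04129
  f_2 = 3.2·e^(−3.2·0.34) = 3.2·e^(−1.0880) = 1.07805
Unnormalised posteriors:
  P(Z=1)·f_1 = 0.77 × 1.04129 = 0.801791
  P(Z=2)·f_2 = 0.23 × 1.07805 = 0.247951
Sum: 0.801791 + 0.247951 = 1.04974
P(Subpopulation 2 | x) ≈ 0.236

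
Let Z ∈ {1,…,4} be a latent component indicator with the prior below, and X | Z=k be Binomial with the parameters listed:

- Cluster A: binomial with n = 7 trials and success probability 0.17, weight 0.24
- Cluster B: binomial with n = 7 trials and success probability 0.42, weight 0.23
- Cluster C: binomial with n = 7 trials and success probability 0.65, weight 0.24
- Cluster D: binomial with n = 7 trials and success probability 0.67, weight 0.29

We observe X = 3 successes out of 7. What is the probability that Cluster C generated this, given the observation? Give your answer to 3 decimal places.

The responsibility of component k is w_k f_k(x) divided by Σ_j w_j f_j(x).
Evaluate each component's likelihood at the observed value:
  p_A = C(7,3)·0.17^3·0.83^4 = 35·0.004913·0.474583 = 0.081607
  p_B = C(7,3)·0.42^3·0.58^4 = 35·0.074088·0.113165 = 0.293446
  p_C = C(7,3)·0.65^3·0.35^4 = 35·0.274625·0.0150062 = 0.144238
  p_D = C(7,3)·0.67^3·0.33^4 = 35·0.300763·0.0118592 = 0.124838
Prior × likelihood for each component:
  w_A·p_A = 0.24 × 0.081607 = 0.0195857
  w_B·p_B = 0.23 × 0.293446 = 0.0674925
  w_C·p_C = 0.24 × 0.144238 = 0.0346172
  w_D·p_D = 0.29 × 0.124838 = 0.0362031
Normaliser: 0.0195857 + 0.0674925 + 0.0346172 + 0.0362031 = 0.157899
P(Cluster C | data) = 0.0346172 / 0.157899 ≈ 0.219

0.219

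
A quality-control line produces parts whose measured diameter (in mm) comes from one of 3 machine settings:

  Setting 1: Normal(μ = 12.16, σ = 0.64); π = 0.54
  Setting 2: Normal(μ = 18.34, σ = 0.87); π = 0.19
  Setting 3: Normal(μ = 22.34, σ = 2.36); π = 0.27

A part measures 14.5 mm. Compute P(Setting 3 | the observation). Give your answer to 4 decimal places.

The responsibility of component k is π_k f_k(x) divided by Σ_j π_j f_j(x).
Evaluate each component's likelihood at the observed value:
  L_1 = (1/(0.64·√(2π)))·exp(−(14.5−12.16)²/(2·0.64²)) = 0.623347·exp(-6.68408) = 0.000779597
  L_2 = (1/(0.87·√(2π)))·exp(−(14.5−18.34)²/(2·0.87²)) = 0.458554·exp(-9.74078) = 2.69787e-05
  L_3 = (1/(2.36·√(2π)))·exp(−(14.5−22.34)²/(2·2.36²)) = 0.169043·exp(-5.51795) = 0.000678548
Unnormalised posteriors:
  π_1·L_1 = 0.54 × 0.000779597 = 0.000420982
  π_2·L_2 = 0.19 × 2.69787e-05 = 5.12596e-06
  π_3·L_3 = 0.27 × 0.000678548 = 0.000183208
Sum: 0.000420982 + 5.12596e-06 + 0.000183208 = 0.000609316
So the posterior for Setting 3 is 0.000183208 / 0.000609316 ≈ 0.3007.

0.3007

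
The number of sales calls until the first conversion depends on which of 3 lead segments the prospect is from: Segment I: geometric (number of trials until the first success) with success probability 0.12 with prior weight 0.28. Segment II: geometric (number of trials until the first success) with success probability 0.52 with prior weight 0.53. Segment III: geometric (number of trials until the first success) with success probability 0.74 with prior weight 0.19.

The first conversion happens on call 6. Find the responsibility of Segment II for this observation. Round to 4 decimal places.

0.2818

By Bayes' theorem, P(k | x) = w_k f_k(x) / Σ_j w_j f_j(x).
Evaluate each component's likelihood at the observed value:
  f_I = 0.0633278
  f_II = 0.0132498
  f_III = 0.000879222
Unnormalised posteriors:
  w_I·f_I = 0.28 × 0.0633278 = 0.0177318
  w_II·f_II = 0.53 × 0.0132498 = 0.0070224
  w_III·f_III = 0.19 × 0.000879222 = 0.000167052
Denominator: 0.0177318 + 0.0070224 + 0.000167052 = 0.0249212
So the posterior for Segment II is 0.0070224 / 0.0249212 ≈ 0.2818.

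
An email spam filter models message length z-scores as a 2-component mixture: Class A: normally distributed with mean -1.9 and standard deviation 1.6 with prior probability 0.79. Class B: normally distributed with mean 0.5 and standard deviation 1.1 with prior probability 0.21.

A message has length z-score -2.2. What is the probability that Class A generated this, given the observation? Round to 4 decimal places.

0.9810

Apply Bayes' rule: the posterior for each component is proportional to its prior times its likelihood at x.
Component likelihoods at x = -2.2:
  L_A = 0.244994
  L_B = 0.0178341
Multiply by the mixture weights:
  π_A·L_A = 0.79 × 0.244994 = 0.193546
  π_B·L_B = 0.21 × 0.0178341 = 0.00374515
Normaliser: 0.193546 + 0.00374515 = 0.197291
Responsibility of Class A: 0.193546 / 0.197291 ≈ 0.9810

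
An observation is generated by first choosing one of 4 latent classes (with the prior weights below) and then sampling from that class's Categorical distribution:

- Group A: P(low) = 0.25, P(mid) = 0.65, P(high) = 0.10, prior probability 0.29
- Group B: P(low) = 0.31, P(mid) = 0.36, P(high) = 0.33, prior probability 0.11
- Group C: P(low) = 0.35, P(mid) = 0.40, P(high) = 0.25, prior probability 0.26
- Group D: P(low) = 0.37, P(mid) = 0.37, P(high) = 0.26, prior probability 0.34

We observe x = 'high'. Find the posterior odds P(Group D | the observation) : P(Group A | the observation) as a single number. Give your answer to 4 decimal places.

The posterior odds equal the prior odds times the likelihood ratio: (w_i/w_j)·(f_i(x)/f_j(x)).
Categorical probabilities:
  p_A = P(high | comp) = 0.10
  p_B = P(high | comp) = 0.33
  p_C = P(high | comp) = 0.25
  p_D = P(high | comp) = 0.26
Odds = (0.34/0.29) × (0.26/0.1) = 1.17241 × 2.6 ≈ 3.0483

3.0483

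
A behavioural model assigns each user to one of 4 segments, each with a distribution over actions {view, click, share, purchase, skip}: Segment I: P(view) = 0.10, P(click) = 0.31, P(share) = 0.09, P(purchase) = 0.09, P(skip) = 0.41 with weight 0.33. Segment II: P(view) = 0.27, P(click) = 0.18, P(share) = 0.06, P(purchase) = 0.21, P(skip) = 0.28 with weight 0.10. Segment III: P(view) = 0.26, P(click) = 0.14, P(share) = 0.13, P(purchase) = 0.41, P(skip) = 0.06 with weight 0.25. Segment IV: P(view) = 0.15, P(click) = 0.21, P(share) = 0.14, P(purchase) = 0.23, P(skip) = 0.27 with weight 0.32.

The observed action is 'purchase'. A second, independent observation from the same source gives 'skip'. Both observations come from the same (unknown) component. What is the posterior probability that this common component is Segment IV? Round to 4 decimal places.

0.4508

The responsibility of component k is P(Z=k) f_k(x) divided by Σ_j P(Z=j) f_j(x).
Since both observations come from the same component, the likelihood for component k is f_k(x₁)·f_k(x₂).
  f_I = [0.09] × [0.41] = 0.0369
  f_II = [0.21] × [0.28] = 0.0588
  f_III = [0.41] × [0.06] = 0.0246
  f_IV = [0.23] × [0.27] = 0.0621
Unnormalised posteriors:
  P(Z=I)·f_I = 0.33 × 0.0369 = 0.012177
  P(Z=II)·f_II = 0.10 × 0.0588 = 0.00588
  P(Z=III)·f_III = 0.25 × 0.0246 = 0.00615
  P(Z=IV)·f_IV = 0.32 × 0.0621 = 0.019872
Sum: 0.012177 + 0.00588 + 0.00615 + 0.019872 = 0.044079
P(Segment IV | data) ≈ 0.4508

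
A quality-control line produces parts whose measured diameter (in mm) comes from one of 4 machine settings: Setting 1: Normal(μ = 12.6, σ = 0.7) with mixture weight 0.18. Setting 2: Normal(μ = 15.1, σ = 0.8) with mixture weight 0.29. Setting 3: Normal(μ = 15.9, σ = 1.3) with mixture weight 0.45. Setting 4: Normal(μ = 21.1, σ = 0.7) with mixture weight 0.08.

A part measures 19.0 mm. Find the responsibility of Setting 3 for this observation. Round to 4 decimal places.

P(component k | x) = P(Z=k)·f_k(x) / marginal(x), where marginal(x) = Σ_j P(Z=j)·f_j(x).
Component likelihoods at x = 19.0 mm:
  f_1 = 4.0186e-19
  f_2 = 3.44493e-06
  f_3 = 0.0178724
  f_4 = 0.00633121
Prior × likelihood for each component:
  P(Z=1)·f_1 = 0.18 × 4.0186e-19 = 7.23349e-20
  P(Z=2)·f_2 = 0.29 × 3.44493e-06 = 9.99029e-07
  P(Z=3)·f_3 = 0.45 × 0.0178724 = 0.00804258
  P(Z=4)·f_4 = 0.08 × 0.00633121 = 0.000506497
Normaliser: 7.23349e-20 + 9.99029e-07 + 0.00804258 + 0.000506497 = 0.00855007
P(Setting 3 | x) ≈ 0.9406

0.9406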